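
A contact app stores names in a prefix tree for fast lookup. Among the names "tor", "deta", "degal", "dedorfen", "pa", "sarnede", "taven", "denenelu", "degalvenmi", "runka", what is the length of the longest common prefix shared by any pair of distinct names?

The deepest shared node is where two words last agree before diverging.
"degal" and "degalvenmi" agree on "degal" (5 characters) before diverging; nothing deeper is shared.
Longest shared-prefix length: 5

5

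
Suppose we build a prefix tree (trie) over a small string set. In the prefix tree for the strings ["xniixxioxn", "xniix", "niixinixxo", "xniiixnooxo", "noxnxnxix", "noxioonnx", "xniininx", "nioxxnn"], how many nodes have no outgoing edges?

7

Leaves are exactly the stored words that no other stored word extends.
Those words: "niixinixxo", "nioxxnn", "noxioonnx", "noxnxnxix", "xniiixnooxo", "xniininx", "xniixxioxn"
Leaf count: 7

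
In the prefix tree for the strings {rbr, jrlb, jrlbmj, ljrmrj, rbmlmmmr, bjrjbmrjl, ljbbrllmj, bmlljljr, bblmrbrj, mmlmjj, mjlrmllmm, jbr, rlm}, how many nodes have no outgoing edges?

A leaf is a node with no children — equivalently, the end of a word that is not a proper prefix of any other stored word.
Those words: "bblmrbrj", "bjrjbmrjl", "bmlljljr", "jbr", "jrlbmj", "ljbbrllmj", "ljrmrj", "mjlrmllmm", "mmlmjj", "rbmlmmmr", "rbr", "rlm"
Leaf count: 12

12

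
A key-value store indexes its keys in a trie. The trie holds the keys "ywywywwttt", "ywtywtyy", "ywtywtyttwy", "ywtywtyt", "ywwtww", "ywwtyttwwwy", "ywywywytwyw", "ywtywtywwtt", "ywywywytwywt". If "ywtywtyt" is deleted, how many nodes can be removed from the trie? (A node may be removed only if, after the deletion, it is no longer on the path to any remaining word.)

0

Walk "ywtywtyt" from the leaf back toward the root, removing each node that no remaining word uses.
Every node on "ywtywtyt" is still needed (e.g. by "ywtywtyttwy"), so nothing is freed.
Nodes removed: 0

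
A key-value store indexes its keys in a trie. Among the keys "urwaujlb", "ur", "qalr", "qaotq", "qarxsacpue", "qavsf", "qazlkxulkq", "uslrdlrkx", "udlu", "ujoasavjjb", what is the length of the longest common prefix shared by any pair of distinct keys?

2

The deepest shared node is where two words last agree before diverging.
"qalr" and "qaotq" agree on "qa" (2 characters) before diverging; nothing deeper is shared.
Longest shared-prefix length: 2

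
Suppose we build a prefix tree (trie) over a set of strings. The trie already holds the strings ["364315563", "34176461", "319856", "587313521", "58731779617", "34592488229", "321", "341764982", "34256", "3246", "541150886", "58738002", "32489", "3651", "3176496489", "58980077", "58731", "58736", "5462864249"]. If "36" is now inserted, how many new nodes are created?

Every character of "36" already lies on an existing path (it is a prefix of some stored word).
No new nodes are needed: 0.

0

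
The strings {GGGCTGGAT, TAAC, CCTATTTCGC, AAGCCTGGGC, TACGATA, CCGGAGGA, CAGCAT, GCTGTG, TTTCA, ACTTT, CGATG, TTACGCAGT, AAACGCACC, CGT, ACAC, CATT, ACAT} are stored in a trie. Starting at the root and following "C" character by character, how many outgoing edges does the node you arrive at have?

Walk "C" from the root, arriving at one node.
Distinct next characters after "C": A, C, G.
That node has 3 child edges.

3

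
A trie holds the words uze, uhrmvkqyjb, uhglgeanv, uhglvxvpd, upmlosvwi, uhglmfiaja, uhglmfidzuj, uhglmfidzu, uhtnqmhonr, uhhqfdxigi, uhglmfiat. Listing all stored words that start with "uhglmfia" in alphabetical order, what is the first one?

DFS of the "uhglmfia" subtree visits, in order: "uhglmfiaja", "uhglmfiat"
Position 1: uhglmfiaja

uhglmfiaja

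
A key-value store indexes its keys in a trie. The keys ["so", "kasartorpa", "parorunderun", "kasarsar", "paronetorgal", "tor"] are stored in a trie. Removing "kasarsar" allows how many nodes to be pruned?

After clearing the end-marker at "kasarsar", prune upward until reaching a node still needed by another word.
The suffix "sar" (3 nodes) is used only by "kasarsar"; the node for "kasar" still has the child "t", so pruning stops there.
Nodes removed: 3

3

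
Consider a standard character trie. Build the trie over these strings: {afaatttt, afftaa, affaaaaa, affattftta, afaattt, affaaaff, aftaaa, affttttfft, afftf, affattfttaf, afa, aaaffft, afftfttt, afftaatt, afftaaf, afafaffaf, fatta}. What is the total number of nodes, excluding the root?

60

Count nodes per top-level branch (shared prefixes stored once):
  'a'-branch (aaaffft, afa, afaattt, afaatttt, afafaffaf, affaaaaa, affaaaff, affattftta, affattfttaf, afftaa, afftaaf, afftaatt, afftf, afftfttt, affttttfft, aftaaa): 55 nodes
  'f'-branch (fatta): 5 nodes
Sum: 60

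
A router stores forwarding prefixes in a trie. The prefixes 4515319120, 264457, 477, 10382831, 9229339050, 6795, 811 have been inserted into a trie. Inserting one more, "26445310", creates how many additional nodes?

3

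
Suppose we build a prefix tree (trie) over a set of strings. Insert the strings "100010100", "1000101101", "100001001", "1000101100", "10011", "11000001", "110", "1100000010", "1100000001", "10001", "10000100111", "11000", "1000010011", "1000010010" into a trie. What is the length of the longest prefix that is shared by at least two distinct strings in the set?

Equivalently: take the maximum, over all pairs, of their longest common prefix length.
"1000010011" and "10000100111" agree on "1000010011" (10 characters) before diverging; nothing deeper is shared.
Longest shared-prefix length: 10

10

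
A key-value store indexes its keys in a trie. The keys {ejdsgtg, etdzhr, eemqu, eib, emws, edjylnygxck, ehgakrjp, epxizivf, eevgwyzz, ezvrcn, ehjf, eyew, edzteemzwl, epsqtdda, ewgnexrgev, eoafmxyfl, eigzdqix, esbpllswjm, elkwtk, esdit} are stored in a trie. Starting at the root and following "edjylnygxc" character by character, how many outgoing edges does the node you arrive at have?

1

Follow the path "edjylnygxc" to its node, then look at its outgoing edges.
Characters that immediately follow "edjylnygxc" among the stored strings: {k}.
That node has 1 child edge.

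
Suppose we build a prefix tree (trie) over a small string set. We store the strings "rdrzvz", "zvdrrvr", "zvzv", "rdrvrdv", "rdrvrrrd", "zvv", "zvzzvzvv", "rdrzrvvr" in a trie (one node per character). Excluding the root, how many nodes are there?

Trie structure (* marks end of a word):
(root)
├─ r
│  └─ d
│     └─ r
│        ├─ v
│        │  └─ r
│        │     ├─ d
│        │     │  └─ v *
│        │     └─ r
│        │        └─ r
│        │           └─ d *
│        └─ z
│           ├─ r
│           │  └─ v
│           │     └─ v
│           │        └─ r *
│           └─ v
│              └─ z *
└─ z
   └─ v
      ├─ d
      │  └─ r
      │     └─ r
      │        └─ v
      │           └─ r *
      ├─ v *
      └─ z
         ├─ v *
         └─ z
            └─ v
               └─ z
                  └─ v
                     └─ v *
Counting every labelled node above: 32.

32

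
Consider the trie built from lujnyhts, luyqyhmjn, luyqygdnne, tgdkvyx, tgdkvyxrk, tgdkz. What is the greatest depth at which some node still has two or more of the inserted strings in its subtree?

Look for the deepest trie node that still has at least two words in its subtree.
e.g. "tgdkvyx" and "tgdkvyxrk" share the prefix "tgdkvyx" of length 7; no pair shares a longer one.
Longest shared-prefix length: 7

7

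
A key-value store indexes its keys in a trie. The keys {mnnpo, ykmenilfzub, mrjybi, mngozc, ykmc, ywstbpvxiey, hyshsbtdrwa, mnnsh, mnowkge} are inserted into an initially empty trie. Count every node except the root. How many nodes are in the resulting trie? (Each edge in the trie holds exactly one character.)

54

Trace insertions, counting only characters that open a new branch:
  "mnnpo" → 5 new (m, n, n, p, o)
  "ykmenilfzub" → 11 new (y, k, m, e, n, i, l, f, z, u, b)
  "mrjybi" → prefix "m" already present; 5 new (r, j, y, b, i)
  "mngozc" → prefix "mn" already present; 4 new (g, o, z, c)
  "ykmc" → prefix "ykm" already present; 1 new (c)
  "ywstbpvxiey" → prefix "y" already present; 10 new (w, s, t, b, p, v, x, i, e, y)
  "hyshsbtdrwa" → 11 new (h, y, s, h, s, b, t, d, r, w, a)
  "mnnsh" → prefix "mnn" already present; 2 new (s, h)
  "mnowkge" → prefix "mn" already present; 5 new (o, w, k, g, e)
Total nodes = 5 + 11 + 5 + 4 + 1 + 10 + 11 + 2 + 5 = 54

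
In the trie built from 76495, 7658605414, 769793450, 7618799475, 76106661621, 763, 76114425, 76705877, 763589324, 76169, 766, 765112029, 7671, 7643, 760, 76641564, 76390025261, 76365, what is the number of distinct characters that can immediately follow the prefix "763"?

3

Walk "763" from the root, arriving at one node.
Characters that immediately follow "763" among the stored strings: {5, 6, 9}.
That node has 3 child edges.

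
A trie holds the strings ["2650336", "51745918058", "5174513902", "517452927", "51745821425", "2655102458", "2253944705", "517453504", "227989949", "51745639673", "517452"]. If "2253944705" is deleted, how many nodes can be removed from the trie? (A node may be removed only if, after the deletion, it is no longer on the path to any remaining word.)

After clearing the end-marker at "2253944705", prune upward until reaching a node still needed by another word.
The suffix "53944705" (8 nodes) is used only by "2253944705"; the node for "22" still has the child "7", so pruning stops there.
Nodes removed: 8

8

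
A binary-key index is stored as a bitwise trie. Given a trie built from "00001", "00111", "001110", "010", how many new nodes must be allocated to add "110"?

3

Nothing in the trie begins with "1"; the whole of "110" is new.
3 − 0 = 3 new nodes.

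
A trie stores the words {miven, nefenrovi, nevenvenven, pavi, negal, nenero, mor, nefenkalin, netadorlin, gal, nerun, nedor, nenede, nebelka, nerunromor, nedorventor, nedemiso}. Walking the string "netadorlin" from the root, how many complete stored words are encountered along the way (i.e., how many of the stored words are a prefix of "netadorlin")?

1

Walk "netadorlin" from the root; an end-of-word marker is hit whenever a stored word is a prefix of "netadorlin".
Prefixes of the query that are stored words: "netadorlin"
Count: 1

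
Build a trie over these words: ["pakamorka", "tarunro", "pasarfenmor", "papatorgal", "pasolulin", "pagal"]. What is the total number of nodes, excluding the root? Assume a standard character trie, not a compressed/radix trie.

For each word, the new-node count is its length minus the longest prefix already in the trie:
  "pakamorka" → 9 new (p, a, k, a, m, o, r, k, a)
  "tarunro" → 7 new (t, a, r, u, n, r, o)
  "pasarfenmor" → prefix "pa" already present; 9 new (s, a, r, f, e, n, m, o, r)
  "papatorgal" → prefix "pa" already present; 8 new (p, a, t, o, r, g, a, l)
  "pasolulin" → prefix "pas" already present; 6 new (o, l, u, l, i, n)
  "pagal" → prefix "pa" already present; 3 new (g, a, l)
Total nodes = 9 + 7 + 9 + 8 + 6 + 3 = 42

42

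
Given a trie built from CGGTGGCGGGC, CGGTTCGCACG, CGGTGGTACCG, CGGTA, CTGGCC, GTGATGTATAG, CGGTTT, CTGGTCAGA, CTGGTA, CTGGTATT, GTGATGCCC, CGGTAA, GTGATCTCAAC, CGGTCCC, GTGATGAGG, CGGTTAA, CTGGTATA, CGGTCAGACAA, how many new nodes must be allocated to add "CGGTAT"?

Walking "CGGTAT" from the root, the first 5 characters ("CGGTA") follow existing edges; "T" is the first miss.
So 6 − 5 = 1 new nodes.

1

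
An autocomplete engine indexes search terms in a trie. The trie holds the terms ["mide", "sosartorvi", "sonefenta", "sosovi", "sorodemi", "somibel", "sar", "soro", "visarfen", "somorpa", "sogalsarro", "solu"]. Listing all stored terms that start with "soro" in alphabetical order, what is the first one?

soro

Words with prefix "soro", in lexicographic order: "soro", "sorodemi"
The 1st is soro.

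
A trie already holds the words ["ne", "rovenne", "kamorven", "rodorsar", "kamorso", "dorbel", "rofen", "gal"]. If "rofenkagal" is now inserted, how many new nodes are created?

The longest prefix of "rofenkagal" already in the trie is "rofen" (length 5).
Each of the 5 remaining characters creates one node.

5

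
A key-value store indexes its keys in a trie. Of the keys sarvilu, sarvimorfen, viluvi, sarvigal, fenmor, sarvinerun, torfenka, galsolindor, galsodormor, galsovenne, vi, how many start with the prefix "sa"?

4

Traverse to the node for "sa", then collect every word in that subtree.
Matches: "sarvigal", "sarvilu", "sarvimorfen", "sarvinerun"
Count: 4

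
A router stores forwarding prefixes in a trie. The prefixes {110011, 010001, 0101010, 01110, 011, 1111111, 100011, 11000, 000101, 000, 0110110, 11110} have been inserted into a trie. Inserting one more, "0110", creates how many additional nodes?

Every character of "0110" already lies on an existing path (it is a prefix of some stored word).
No new nodes are needed: 0.

0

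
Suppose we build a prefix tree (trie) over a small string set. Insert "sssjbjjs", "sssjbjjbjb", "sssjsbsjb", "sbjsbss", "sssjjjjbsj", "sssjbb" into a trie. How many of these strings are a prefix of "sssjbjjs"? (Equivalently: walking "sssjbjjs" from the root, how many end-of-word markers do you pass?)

Walk "sssjbjjs" from the root; an end-of-word marker is hit whenever a stored word is a prefix of "sssjbjjs".
Prefixes of the query that are stored words: "sssjbjjs"
Count: 1

1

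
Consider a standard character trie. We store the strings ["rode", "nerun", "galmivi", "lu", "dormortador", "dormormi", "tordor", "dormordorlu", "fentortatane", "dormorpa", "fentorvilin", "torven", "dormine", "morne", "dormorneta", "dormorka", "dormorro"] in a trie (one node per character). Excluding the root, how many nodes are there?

Trace insertions, counting only characters that open a new branch:
  "rode" → 4 new (r, o, d, e)
  "nerun" → 5 new (n, e, r, u, n)
  "galmivi" → 7 new (g, a, l, m, i, v, i)
  "lu" → 2 new (l, u)
  "dormortador" → 11 new (d, o, r, m, o, r, t, a, d, o, r)
  "dormormi" → prefix "dormor" already present; 2 new (m, i)
  "tordor" → 6 new (t, o, r, d, o, r)
  "dormordorlu" → prefix "dormor" already present; 5 new (d, o, r, l, u)
  "fentortatane" → 12 new (f, e, n, t, o, r, t, a, t, a, n, e)
  "dormorpa" → prefix "dormor" already present; 2 new (p, a)
  "fentorvilin" → prefix "fentor" already present; 5 new (v, i, l, i, n)
  "torven" → prefix "tor" already present; 3 new (v, e, n)
  "dormine" → prefix "dorm" already present; 3 new (i, n, e)
  "morne" → 5 new (m, o, r, n, e)
  "dormorneta" → prefix "dormor" already present; 4 new (n, e, t, a)
  "dormorka" → prefix "dormor" already present; 2 new (k, a)
  "dormorro" → prefix "dormor" already present; 2 new (r, o)
Total nodes = 4 + 5 + 7 + 2 + 11 + 2 + 6 + 5 + 12 + 2 + 5 + 3 + 3 + 5 + 4 + 2 + 2 = 80

80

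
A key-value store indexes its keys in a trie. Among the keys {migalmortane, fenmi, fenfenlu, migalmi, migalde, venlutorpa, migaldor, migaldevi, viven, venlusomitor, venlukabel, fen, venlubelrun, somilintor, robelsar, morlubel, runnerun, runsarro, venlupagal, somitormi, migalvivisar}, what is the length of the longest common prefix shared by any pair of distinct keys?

Look for the deepest trie node that still has at least two words in its subtree.
e.g. "migalde" and "migaldevi" share the prefix "migalde" of length 7; no pair shares a longer one.
Longest shared-prefix length: 7

7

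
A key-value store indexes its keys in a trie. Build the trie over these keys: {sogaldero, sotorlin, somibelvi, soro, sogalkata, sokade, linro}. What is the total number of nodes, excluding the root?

37

Insert word by word; a character creates a node only if that edge doesn't already exist:
  "sogaldero" → 9 new (s, o, g, a, l, d, e, r, o)
  "sotorlin" → prefix "so" already present; 6 new (t, o, r, l, i, n)
  "somibelvi" → prefix "so" already present; 7 new (m, i, b, e, l, v, i)
  "soro" → prefix "so" already present; 2 new (r, o)
  "sogalkata" → prefix "sogal" already present; 4 new (k, a, t, a)
  "sokade" → prefix "so" already present; 4 new (k, a, d, e)
  "linro" → 5 new (l, i, n, r, o)
Total nodes = 9 + 6 + 7 + 2 + 4 + 4 + 5 = 37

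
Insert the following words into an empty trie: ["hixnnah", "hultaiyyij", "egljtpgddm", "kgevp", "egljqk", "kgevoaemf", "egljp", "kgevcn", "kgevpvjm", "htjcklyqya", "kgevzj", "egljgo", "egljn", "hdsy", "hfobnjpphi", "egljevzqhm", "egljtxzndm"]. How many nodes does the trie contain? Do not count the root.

Trace insertions, counting only characters that open a new branch:
  "hixnnah" → 7 new (h, i, x, n, n, a, h)
  "hultaiyyij" → prefix "h" already present; 9 new (u, l, t, a, i, y, y, i, j)
  "egljtpgddm" → 10 new (e, g, l, j, t, p, g, d, d, m)
  "kgevp" → 5 new (k, g, e, v, p)
  "egljqk" → prefix "eglj" already present; 2 new (q, k)
  "kgevoaemf" → prefix "kgev" already present; 5 new (o, a, e, m, f)
  "egljp" → prefix "eglj" already present; 1 new (p)
  "kgevcn" → prefix "kgev" already present; 2 new (c, n)
  "kgevpvjm" → prefix "kgevp" already present; 3 new (v, j, m)
  "htjcklyqya" → prefix "h" already present; 9 new (t, j, c, k, l, y, q, y, a)
  "kgevzj" → prefix "kgev" already present; 2 new (z, j)
  "egljgo" → prefix "eglj" already present; 2 new (g, o)
  "egljn" → prefix "eglj" already present; 1 new (n)
  "hdsy" → prefix "h" already present; 3 new (d, s, y)
  "hfobnjpphi" → prefix "h" already present; 9 new (f, o, b, n, j, p, p, h, i)
  "egljevzqhm" → prefix "eglj" already present; 6 new (e, v, z, q, h, m)
  "egljtxzndm" → prefix "egljt" already present; 5 new (x, z, n, d, m)
Total nodes = 7 + 9 + 10 + 5 + 2 + 5 + 1 + 2 + 3 + 9 + 2 + 2 + 1 + 3 + 9 + 6 + 5 = 81

81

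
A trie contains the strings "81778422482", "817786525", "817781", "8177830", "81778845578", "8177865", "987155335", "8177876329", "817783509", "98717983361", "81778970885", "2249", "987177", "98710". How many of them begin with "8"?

9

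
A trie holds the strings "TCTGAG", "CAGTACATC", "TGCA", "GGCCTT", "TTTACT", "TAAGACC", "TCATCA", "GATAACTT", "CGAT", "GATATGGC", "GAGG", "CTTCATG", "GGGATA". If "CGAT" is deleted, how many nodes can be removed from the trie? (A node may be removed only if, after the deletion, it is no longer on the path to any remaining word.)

3

Walk "CGAT" from the leaf back toward the root, removing each node that no remaining word uses.
The suffix "GAT" (3 nodes) is used only by "CGAT"; the node for "C" still has the child "A", so pruning stops there.
Nodes removed: 3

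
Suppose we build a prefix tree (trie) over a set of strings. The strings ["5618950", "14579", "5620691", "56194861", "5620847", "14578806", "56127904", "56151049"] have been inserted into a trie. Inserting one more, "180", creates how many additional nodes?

2

"1" is already a path in the trie; the remaining "80" must be added.
So 3 − 1 = 2 new nodes.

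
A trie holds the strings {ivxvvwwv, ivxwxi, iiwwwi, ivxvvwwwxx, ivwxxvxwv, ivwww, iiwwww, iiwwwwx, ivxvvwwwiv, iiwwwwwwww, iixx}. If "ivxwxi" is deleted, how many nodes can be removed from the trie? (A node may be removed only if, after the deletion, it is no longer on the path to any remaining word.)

3

After clearing the end-marker at "ivxwxi", prune upward until reaching a node still needed by another word.
The suffix "wxi" (3 nodes) is used only by "ivxwxi"; the node for "ivx" still has the child "v", so pruning stops there.
Nodes removed: 3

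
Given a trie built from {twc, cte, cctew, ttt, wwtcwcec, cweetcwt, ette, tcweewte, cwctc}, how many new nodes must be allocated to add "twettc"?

4

Walking "twettc" from the root, the first 2 characters ("tw") follow existing edges; "e" is the first miss.
New nodes needed: |"twettc"| − 2 = 6 − 2 = 4.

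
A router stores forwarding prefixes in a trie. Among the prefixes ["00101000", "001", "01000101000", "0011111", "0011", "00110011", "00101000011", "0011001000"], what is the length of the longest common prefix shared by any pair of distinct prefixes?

Equivalently: take the maximum, over all pairs, of their longest common prefix length.
e.g. "00101000" and "00101000011" share the prefix "00101000" of length 8; no pair shares a longer one.
Longest shared-prefix length: 8

8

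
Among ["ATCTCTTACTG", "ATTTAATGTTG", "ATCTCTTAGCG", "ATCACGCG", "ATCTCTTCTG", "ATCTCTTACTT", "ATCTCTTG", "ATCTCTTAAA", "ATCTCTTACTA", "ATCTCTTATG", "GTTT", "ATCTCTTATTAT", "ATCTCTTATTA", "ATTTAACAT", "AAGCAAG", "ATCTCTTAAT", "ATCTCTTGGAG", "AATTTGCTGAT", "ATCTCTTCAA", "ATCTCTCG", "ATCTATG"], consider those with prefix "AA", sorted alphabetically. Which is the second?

DFS of the "AA" subtree visits, in order: "AAGCAAG", "AATTTGCTGAT"
The 2nd is AATTTGCTGAT.

AATTTGCTGAT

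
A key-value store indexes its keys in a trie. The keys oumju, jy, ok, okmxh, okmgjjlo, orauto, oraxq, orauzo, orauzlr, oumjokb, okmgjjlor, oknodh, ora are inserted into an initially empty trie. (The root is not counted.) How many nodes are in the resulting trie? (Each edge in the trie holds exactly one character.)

Count nodes per top-level branch (shared prefixes stored once):
  'j'-branch (jy): 2 nodes
  'o'-branch (ok, okmgjjlo, okmgjjlor, okmxh, oknodh, ora, orauto, orauzlr, orauzo, oraxq, oumjokb, oumju): 33 nodes
Sum: 35

35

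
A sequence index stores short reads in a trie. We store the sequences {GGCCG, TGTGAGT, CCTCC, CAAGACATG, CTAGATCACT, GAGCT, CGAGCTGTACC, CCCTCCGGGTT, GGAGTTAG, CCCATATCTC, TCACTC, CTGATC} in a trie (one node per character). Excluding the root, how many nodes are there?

For each word, the new-node count is its length minus the longest prefix already in the trie:
  "GGCCG" → 5 new (G, G, C, C, G)
  "TGTGAGT" → 7 new (T, G, T, G, A, G, T)
  "CCTCC" → 5 new (C, C, T, C, C)
  "CAAGACATG" → prefix "C" already present; 8 new (A, A, G, A, C, A, T, G)
  "CTAGATCACT" → prefix "C" already present; 9 new (T, A, G, A, T, C, A, C, T)
  "GAGCT" → prefix "G" already present; 4 new (A, G, C, T)
  "CGAGCTGTACC" → prefix "C" already present; 10 new (G, A, G, C, T, G, T, A, C, C)
  "CCCTCCGGGTT" → prefix "CC" already present; 9 new (C, T, C, C, G, G, G, T, T)
  "GGAGTTAG" → prefix "GG" already present; 6 new (A, G, T, T, A, G)
  "CCCATATCTC" → prefix "CCC" already present; 7 new (A, T, A, T, C, T, C)
  "TCACTC" → prefix "T" already present; 5 new (C, A, C, T, C)
  "CTGATC" → prefix "CT" already present; 4 new (G, A, T, C)
Total nodes = 5 + 7 + 5 + 8 + 9 + 4 + 10 + 9 + 6 + 7 + 5 + 4 = 79

79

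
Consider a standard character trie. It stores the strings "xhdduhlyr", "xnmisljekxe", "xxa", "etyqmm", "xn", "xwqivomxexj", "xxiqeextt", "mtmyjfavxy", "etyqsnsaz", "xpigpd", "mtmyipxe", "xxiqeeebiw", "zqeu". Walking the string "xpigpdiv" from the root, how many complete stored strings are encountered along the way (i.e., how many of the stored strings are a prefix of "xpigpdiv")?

1

Check each prefix of "xpigpdiv" against the stored set — each match is an end-marker on the path.
Prefixes of the query that are stored words: "xpigpd"
Count: 1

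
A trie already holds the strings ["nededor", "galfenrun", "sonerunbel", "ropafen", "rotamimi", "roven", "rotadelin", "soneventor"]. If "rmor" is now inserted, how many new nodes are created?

3

The longest prefix of "rmor" already in the trie is "r" (length 1).
New nodes needed: |"rmor"| − 1 = 4 − 1 = 3.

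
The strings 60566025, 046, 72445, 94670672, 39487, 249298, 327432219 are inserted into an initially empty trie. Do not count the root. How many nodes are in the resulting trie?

43

Count nodes per top-level branch (shared prefixes stored once):
  '0'-branch (046): 3 nodes
  '2'-branch (249298): 6 nodes
  '3'-branch (327432219, 39487): 13 nodes
  '6'-branch (60566025): 8 nodes
  '7'-branch (72445): 5 nodes
  '9'-branch (94670672): 8 nodes
Sum: 43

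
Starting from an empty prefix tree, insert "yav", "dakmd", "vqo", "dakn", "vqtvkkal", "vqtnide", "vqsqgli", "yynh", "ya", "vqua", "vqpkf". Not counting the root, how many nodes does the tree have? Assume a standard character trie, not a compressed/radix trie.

Count nodes per top-level branch (shared prefixes stored once):
  'd'-branch (dakmd, dakn): 6 nodes
  'v'-branch (vqo, vqpkf, vqsqgli, vqtnide, vqtvkkal, vqua): 23 nodes
  'y'-branch (ya, yav, yynh): 6 nodes
Sum: 35

35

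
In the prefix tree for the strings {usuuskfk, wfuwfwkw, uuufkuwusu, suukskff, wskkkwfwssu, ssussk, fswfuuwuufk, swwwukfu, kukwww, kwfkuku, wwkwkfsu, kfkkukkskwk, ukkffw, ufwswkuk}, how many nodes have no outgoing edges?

14

A leaf is a node with no children — equivalently, the end of a word that is not a proper prefix of any other stored word.
Those words: "fswfuuwuufk", "kfkkukkskwk", "kukwww", "kwfkuku", "ssussk", "suukskff", "swwwukfu", "ufwswkuk", "ukkffw", "usuuskfk", "uuufkuwusu", "wfuwfwkw", "wskkkwfwssu", "wwkwkfsu"
Leaf count: 14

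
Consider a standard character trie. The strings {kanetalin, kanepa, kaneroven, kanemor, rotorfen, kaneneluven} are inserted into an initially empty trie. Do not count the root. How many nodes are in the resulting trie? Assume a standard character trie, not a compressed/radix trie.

Count nodes per top-level branch (shared prefixes stored once):
  'k'-branch (kanemor, kaneneluven, kanepa, kaneroven, kanetalin): 26 nodes
  'r'-branch (rotorfen): 8 nodes
Sum: 34

34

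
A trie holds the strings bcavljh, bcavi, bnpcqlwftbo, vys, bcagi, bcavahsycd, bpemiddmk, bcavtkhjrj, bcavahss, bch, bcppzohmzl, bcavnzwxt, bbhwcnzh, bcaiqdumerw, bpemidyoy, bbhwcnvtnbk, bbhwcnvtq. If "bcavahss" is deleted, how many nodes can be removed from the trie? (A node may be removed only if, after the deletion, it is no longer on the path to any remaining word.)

A node on "bcavahss"'s path can go only if nothing else ends at it or branches off below it.
The suffix "s" (1 node) is used only by "bcavahss"; the node for "bcavahs" still has the child "y", so pruning stops there.
Nodes removed: 1

1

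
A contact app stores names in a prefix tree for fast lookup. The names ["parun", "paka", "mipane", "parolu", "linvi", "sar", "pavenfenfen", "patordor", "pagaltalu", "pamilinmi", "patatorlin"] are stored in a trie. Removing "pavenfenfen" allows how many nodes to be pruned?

A node on "pavenfenfen"'s path can go only if nothing else ends at it or branches off below it.
The suffix "venfenfen" (9 nodes) is used only by "pavenfenfen"; the node for "pa" still has the child "r", so pruning stops there.
Nodes removed: 9

9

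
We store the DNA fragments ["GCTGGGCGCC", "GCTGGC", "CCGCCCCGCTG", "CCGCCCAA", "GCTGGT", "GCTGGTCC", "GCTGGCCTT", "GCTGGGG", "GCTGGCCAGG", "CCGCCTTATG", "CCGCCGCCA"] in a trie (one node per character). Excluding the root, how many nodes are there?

Insert word by word; a character creates a node only if that edge doesn't already exist:
  "GCTGGGCGCC" → 10 new (G, C, T, G, G, G, C, G, C, C)
  "GCTGGC" → prefix "GCTGG" already present; 1 new (C)
  "CCGCCCCGCTG" → 11 new (C, C, G, C, C, C, C, G, C, T, G)
  "CCGCCCAA" → prefix "CCGCCC" already present; 2 new (A, A)
  "GCTGGT" → prefix "GCTGG" already present; 1 new (T)
  "GCTGGTCC" → prefix "GCTGGT" already present; 2 new (C, C)
  "GCTGGCCTT" → prefix "GCTGGC" already present; 3 new (C, T, T)
  "GCTGGGG" → prefix "GCTGGG" already present; 1 new (G)
  "GCTGGCCAGG" → prefix "GCTGGCC" already present; 3 new (A, G, G)
  "CCGCCTTATG" → prefix "CCGCC" already present; 5 new (T, T, A, T, G)
  "CCGCCGCCA" → prefix "CCGCC" already present; 4 new (G, C, C, A)
Total nodes = 10 + 1 + 11 + 2 + 1 + 2 + 3 + 1 + 3 + 5 + 4 = 43

43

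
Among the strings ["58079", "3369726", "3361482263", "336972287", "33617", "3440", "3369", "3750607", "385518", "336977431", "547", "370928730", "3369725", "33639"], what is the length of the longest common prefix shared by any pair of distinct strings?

Look for the deepest trie node that still has at least two words in its subtree.
"336972287" and "3369725" agree on "336972" (6 characters) before diverging; nothing deeper is shared.
Longest shared-prefix length: 6

6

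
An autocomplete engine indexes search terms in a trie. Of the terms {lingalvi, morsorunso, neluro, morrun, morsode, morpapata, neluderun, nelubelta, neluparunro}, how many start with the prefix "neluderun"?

Walk to "neluderun"; the words in its subtree are exactly those with that prefix.
Matches: "neluderun"
Count: 1

1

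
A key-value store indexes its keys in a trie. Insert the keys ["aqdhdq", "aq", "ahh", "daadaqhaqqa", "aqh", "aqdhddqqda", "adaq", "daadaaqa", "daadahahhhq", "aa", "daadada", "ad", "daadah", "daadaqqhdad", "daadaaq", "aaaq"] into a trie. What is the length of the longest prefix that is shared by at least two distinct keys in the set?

7

Equivalently: take the maximum, over all pairs, of their longest common prefix length.
e.g. "daadaaq" and "daadaaqa" share the prefix "daadaaq" of length 7; no pair shares a longer one.
Longest shared-prefix length: 7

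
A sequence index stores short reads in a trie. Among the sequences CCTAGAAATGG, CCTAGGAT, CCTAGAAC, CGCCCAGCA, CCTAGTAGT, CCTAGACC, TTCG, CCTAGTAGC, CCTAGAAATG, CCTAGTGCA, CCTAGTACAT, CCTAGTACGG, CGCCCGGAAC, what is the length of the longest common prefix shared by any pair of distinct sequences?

Look for the deepest trie node that still has at least two words in its subtree.
e.g. "CCTAGAAATG" and "CCTAGAAATGG" share the prefix "CCTAGAAATG" of length 10; no pair shares a longer one.
Longest shared-prefix length: 10

10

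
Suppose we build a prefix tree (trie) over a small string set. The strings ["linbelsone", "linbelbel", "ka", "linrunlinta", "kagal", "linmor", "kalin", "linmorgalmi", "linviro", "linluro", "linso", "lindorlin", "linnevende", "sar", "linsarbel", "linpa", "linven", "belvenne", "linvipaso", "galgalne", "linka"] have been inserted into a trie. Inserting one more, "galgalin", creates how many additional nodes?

2

"galgal" is already a path in the trie; the remaining "in" must be added.
Each of the 2 remaining characters creates one node.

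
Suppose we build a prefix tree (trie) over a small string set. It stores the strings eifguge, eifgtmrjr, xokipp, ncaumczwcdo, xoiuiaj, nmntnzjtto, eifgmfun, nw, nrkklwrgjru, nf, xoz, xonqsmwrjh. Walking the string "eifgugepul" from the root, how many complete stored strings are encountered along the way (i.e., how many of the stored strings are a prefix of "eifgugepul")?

1

Walk "eifgugepul" from the root; an end-of-word marker is hit whenever a stored word is a prefix of "eifgugepul".
Prefixes of the query that are stored words: "eifguge"
Count: 1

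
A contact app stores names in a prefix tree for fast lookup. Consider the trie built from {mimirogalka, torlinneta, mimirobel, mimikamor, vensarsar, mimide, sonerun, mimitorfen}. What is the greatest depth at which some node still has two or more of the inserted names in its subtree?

Equivalently: take the maximum, over all pairs, of their longest common prefix length.
"mimirobel" and "mimirogalka" agree on "mimiro" (6 characters) before diverging; nothing deeper is shared.
Longest shared-prefix length: 6

6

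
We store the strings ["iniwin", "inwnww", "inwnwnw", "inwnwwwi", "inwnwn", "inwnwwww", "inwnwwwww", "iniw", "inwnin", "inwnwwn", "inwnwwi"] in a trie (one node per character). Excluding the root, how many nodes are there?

20

Count nodes per top-level branch (shared prefixes stored once):
  'i'-branch (iniw, iniwin, inwnin, inwnwn, inwnwnw, inwnww, inwnwwi, inwnwwn, inwnwwwi, inwnwwww, inwnwwwww): 20 nodes
Sum: 20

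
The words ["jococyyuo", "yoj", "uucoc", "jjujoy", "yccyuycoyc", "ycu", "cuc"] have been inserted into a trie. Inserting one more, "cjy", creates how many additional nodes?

The longest prefix of "cjy" already in the trie is "c" (length 1).
So 3 − 1 = 2 new nodes.

2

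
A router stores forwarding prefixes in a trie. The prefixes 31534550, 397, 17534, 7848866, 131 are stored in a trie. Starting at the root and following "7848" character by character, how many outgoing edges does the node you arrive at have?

1

Walk "7848" from the root, arriving at one node.
Characters that immediately follow "7848" among the stored strings: {8}.
That node has 1 child edge.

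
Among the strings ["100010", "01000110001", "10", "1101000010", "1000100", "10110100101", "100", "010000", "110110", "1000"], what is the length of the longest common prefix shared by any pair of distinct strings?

The deepest shared node is where two words last agree before diverging.
e.g. "100010" and "1000100" share the prefix "100010" of length 6; no pair shares a longer one.
Longest shared-prefix length: 6

6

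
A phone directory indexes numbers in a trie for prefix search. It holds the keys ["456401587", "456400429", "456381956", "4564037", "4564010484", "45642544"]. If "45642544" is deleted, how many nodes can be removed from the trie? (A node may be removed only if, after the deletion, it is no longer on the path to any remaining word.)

A node on "45642544"'s path can go only if nothing else ends at it or branches off below it.
The suffix "2544" (4 nodes) is used only by "45642544"; the node for "4564" still has the child "0", so pruning stops there.
Nodes removed: 4

4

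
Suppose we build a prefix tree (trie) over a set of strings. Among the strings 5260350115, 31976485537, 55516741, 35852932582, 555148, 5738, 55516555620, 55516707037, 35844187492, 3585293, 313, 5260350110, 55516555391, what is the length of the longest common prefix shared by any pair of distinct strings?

9

The deepest shared node is where two words last agree before diverging.
e.g. "5260350110" and "5260350115" share the prefix "526035011" of length 9; no pair shares a longer one.
Longest shared-prefix length: 9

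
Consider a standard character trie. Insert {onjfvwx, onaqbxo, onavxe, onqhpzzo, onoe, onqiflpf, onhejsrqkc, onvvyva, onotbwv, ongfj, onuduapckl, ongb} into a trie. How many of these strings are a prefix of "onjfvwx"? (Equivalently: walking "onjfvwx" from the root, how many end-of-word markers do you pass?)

1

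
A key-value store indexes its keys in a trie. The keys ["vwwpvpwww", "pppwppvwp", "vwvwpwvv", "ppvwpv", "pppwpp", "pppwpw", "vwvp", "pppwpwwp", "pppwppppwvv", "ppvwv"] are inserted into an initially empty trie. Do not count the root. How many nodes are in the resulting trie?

For each word, the new-node count is its length minus the longest prefix already in the trie:
  "vwwpvpwww" → 9 new (v, w, w, p, v, p, w, w, w)
  "pppwppvwp" → 9 new (p, p, p, w, p, p, v, w, p)
  "vwvwpwvv" → prefix "vw" already present; 6 new (v, w, p, w, v, v)
  "ppvwpv" → prefix "pp" already present; 4 new (v, w, p, v)
  "pppwpp" → prefix "pppwpp" already present; 0 new (none)
  "pppwpw" → prefix "pppwp" already present; 1 new (w)
  "vwvp" → prefix "vwv" already present; 1 new (p)
  "pppwpwwp" → prefix "pppwpw" already present; 2 new (w, p)
  "pppwppppwvv" → prefix "pppwpp" already present; 5 new (p, p, w, v, v)
  "ppvwv" → prefix "ppvw" already present; 1 new (v)
Total nodes = 9 + 9 + 6 + 4 + 0 + 1 + 1 + 2 + 5 + 1 = 38

38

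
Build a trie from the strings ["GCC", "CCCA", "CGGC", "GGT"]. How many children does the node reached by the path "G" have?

2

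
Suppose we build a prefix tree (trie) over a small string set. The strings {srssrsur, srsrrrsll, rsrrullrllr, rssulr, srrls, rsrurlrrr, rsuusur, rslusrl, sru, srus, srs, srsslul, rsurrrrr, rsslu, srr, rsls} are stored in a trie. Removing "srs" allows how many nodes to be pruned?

Walk "srs" from the leaf back toward the root, removing each node that no remaining word uses.
Every node on "srs" is still needed (e.g. by "srssrsur"), so nothing is freed.
Nodes removed: 0

0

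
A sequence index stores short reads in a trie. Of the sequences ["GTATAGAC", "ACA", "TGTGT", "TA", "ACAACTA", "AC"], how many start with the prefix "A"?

3

Walk to "A"; the words in its subtree are exactly those with that prefix.
Words under "A": AC, ACA, ACAACTA
Count: 3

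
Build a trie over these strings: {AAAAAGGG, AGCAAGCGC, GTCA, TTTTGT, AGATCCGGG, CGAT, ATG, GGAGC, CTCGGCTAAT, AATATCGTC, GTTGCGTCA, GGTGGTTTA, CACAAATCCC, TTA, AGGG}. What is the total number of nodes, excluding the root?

Count nodes per top-level branch (shared prefixes stored once):
  'A'-branch (AAAAAGGG, AATATCGTC, AGATCCGGG, AGCAAGCGC, AGGG, ATG): 34 nodes
  'C'-branch (CACAAATCCC, CGAT, CTCGGCTAAT): 22 nodes
  'G'-branch (GGAGC, GGTGGTTTA, GTCA, GTTGCGTCA): 22 nodes
  'T'-branch (TTA, TTTTGT): 7 nodes
Sum: 85

85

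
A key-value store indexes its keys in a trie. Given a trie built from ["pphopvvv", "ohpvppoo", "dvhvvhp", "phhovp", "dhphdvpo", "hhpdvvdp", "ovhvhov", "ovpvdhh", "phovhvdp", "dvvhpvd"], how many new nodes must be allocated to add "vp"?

2

No existing word starts with "v", so every character of "vp" needs a new node.
2 − 0 = 2 new nodes.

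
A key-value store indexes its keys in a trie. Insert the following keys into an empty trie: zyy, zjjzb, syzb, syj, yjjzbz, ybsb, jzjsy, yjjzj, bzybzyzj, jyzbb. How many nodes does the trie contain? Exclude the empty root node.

For each word, the new-node count is its length minus the longest prefix already in the trie:
  "zyy" → 3 new (z, y, y)
  "zjjzb" → prefix "z" already present; 4 new (j, j, z, b)
  "syzb" → 4 new (s, y, z, b)
  "syj" → prefix "sy" already present; 1 new (j)
  "yjjzbz" → 6 new (y, j, j, z, b, z)
  "ybsb" → prefix "y" already present; 3 new (b, s, b)
  "jzjsy" → 5 new (j, z, j, s, y)
  "yjjzj" → prefix "yjjz" already present; 1 new (j)
  "bzybzyzj" → 8 new (b, z, y, b, z, y, z, j)
  "jyzbb" → prefix "j" already present; 4 new (y, z, b, b)
Total nodes = 3 + 4 + 4 + 1 + 6 + 3 + 5 + 1 + 8 + 4 = 39

39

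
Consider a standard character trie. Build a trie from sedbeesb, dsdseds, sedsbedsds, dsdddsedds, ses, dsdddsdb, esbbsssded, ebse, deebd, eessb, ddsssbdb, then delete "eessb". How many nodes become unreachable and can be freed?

4

Walk "eessb" from the leaf back toward the root, removing each node that no remaining word uses.
The suffix "essb" (4 nodes) is used only by "eessb"; the node for "e" still has the child "s", so pruning stops there.
Nodes removed: 4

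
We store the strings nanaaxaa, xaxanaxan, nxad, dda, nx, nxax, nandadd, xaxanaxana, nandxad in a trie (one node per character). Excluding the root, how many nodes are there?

32

For each word, the new-node count is its length minus the longest prefix already in the trie:
  "nanaaxaa" → 8 new (n, a, n, a, a, x, a, a)
  "xaxanaxan" → 9 new (x, a, x, a, n, a, x, a, n)
  "nxad" → prefix "n" already present; 3 new (x, a, d)
  "dda" → 3 new (d, d, a)
  "nx" → prefix "nx" already present; 0 new (none)
  "nxax" → prefix "nxa" already present; 1 new (x)
  "nandadd" → prefix "nan" already present; 4 new (d, a, d, d)
  "xaxanaxana" → prefix "xaxanaxan" already present; 1 new (a)
  "nandxad" → prefix "nand" already present; 3 new (x, a, d)
Total nodes = 8 + 9 + 3 + 3 + 0 + 1 + 4 + 1 + 3 = 32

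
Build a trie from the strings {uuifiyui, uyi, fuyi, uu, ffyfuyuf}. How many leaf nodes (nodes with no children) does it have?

A leaf is a node with no children — equivalently, the end of a word that is not a proper prefix of any other stored word.
Those words: "ffyfuyuf", "fuyi", "uuifiyui", "uyi"
Leaf count: 4

4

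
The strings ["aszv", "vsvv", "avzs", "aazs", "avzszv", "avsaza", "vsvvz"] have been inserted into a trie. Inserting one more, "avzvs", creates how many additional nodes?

The longest prefix of "avzvs" already in the trie is "avz" (length 3).
Each of the 2 remaining characters creates one node.

2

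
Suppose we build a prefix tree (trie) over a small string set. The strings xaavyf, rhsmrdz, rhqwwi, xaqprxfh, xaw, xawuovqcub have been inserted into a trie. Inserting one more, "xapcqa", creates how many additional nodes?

Walking "xapcqa" from the root, the first 2 characters ("xa") follow existing edges; "p" is the first miss.
Each of the 4 remaining characters creates one node.

4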